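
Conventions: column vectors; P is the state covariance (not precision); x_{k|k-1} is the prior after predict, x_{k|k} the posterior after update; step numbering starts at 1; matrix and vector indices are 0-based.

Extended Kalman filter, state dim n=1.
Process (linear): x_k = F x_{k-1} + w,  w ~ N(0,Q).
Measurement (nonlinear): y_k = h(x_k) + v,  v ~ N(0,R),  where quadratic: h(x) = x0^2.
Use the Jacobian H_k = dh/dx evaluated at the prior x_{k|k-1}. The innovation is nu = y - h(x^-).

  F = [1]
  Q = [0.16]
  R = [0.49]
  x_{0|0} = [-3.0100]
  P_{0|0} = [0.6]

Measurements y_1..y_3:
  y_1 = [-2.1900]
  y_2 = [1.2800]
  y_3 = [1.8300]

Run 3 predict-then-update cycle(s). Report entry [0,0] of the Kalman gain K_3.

K[0,0] = -0.3058

step 1: x^-=[-3.0100]  P^-=[0.7600]  H_jac=[-6.0200]  S=[28.0327]  K=[-0.1632]  nu=[-11.2501]  x^+=[-1.1739]  P^+=[0.0133]
step 2: x^-=[-1.1739]  P^-=[0.1733]  H_jac=[-2.3478]  S=[1.4451]  K=[-0.2815]  nu=[-0.0980]  x^+=[-1.1463]  P^+=[0.0588]
step 3: x^-=[-1.1463]  P^-=[0.2188]  H_jac=[-2.2926]  S=[1.6398]  K=[-0.3058]  nu=[0.5160]  x^+=[-1.3041]  P^+=[0.0654]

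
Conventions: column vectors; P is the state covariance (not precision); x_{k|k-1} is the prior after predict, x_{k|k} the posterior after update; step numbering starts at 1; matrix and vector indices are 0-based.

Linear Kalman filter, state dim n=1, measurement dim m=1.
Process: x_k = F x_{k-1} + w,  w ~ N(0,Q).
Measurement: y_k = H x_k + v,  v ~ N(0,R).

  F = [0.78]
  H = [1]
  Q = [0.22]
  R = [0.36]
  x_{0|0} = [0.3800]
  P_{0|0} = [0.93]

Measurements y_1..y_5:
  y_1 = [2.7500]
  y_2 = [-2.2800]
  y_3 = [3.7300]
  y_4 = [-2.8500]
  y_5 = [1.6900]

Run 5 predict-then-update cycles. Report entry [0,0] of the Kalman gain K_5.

step 1: x^-=[0.2964]  P^-=[0.7858]  S=[1.1458]  K=[0.6858]  nu=[2.4536]  x^+=[1.9791]  P^+=[0.2469]
step 2: x^-=[1.5437]  P^-=[0.3702]  S=[0.7302]  K=[0.5070]  nu=[-3.8237]  x^+=[-0.3949]  P^+=[0.1825]
step 3: x^-=[-0.3080]  P^-=[0.3310]  S=[0.6910]  K=[0.4790]  nu=[4.0380]  x^+=[1.6264]  P^+=[0.1725]
step 4: x^-=[1.2686]  P^-=[0.3249]  S=[0.6849]  K=[0.4744]  nu=[-4.1186]  x^+=[-0.6852]  P^+=[0.1708]
step 5: x^-=[-0.5345]  P^-=[0.3239]  S=[0.6839]  K=[0.4736]  nu=[2.2245]  x^+=[0.5191]  P^+=[0.1705]

K[0,0] = 0.4736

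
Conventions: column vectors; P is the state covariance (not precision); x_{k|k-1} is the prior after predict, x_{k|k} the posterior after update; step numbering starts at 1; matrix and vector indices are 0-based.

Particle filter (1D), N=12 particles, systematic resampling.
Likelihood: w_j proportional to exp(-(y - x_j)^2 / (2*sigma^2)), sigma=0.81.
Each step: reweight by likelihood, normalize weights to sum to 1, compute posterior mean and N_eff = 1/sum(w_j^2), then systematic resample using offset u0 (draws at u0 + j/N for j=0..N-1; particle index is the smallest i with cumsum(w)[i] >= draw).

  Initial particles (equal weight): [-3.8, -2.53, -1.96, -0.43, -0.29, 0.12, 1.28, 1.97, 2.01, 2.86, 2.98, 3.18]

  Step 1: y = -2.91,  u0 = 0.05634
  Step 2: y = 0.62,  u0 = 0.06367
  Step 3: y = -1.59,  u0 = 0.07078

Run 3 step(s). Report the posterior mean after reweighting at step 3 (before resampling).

step 1: w=[0.2789, 0.4569, 0.2564, 0.0047, 0.0027, 0.0005, 0.0000, 0.0000, 0.0000, 0.0000, 0.0000, 0.0000]  mean=-2.7208  Neff=2.8389  idx=[0, 0, 0, 1, 1, 1, 1, 1, 1, 2, 2, 2]
step 2: w=[0.0000, 0.0000, 0.0000, 0.0237, 0.0237, 0.0237, 0.0237, 0.0237, 0.0237, 0.2859, 0.2859, 0.2859]  mean=-2.0412  Neff=4.0235  idx=[5, 9, 9, 9, 9, 10, 10, 10, 11, 11, 11, 11]
step 3: w=[0.0489, 0.0865, 0.0865, 0.0865, 0.0865, 0.0865, 0.0865, 0.0865, 0.0865, 0.0865, 0.0865, 0.0865]  mean=-1.9879  Neff=11.8170  idx=[1, 2, 3, 4, 5, 6, 7, 7, 8, 9, 10, 11]

post_mean = -1.9879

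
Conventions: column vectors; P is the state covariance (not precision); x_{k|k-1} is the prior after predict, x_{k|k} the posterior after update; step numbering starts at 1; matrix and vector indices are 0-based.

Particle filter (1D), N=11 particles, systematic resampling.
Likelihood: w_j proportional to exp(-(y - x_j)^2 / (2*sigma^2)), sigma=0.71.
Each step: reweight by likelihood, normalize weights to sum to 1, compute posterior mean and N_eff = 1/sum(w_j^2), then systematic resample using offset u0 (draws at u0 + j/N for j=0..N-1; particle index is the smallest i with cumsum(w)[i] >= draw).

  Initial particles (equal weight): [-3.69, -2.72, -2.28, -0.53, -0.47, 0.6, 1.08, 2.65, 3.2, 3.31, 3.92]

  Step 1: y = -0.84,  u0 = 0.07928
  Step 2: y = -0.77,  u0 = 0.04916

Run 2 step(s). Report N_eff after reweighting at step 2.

step 1: w=[0.0002, 0.0143, 0.0611, 0.4341, 0.4169, 0.0611, 0.0123, 0.0000, 0.0000, 0.0000, 0.0000]  mean=-0.5549  Neff=2.7020  idx=[3, 3, 3, 3, 3, 4, 4, 4, 4, 4, 6]
step 2: w=[0.1012, 0.1012, 0.1012, 0.1012, 0.1012, 0.0980, 0.0980, 0.0980, 0.0980, 0.0980, 0.0036]  mean=-0.4948  Neff=10.0684  idx=[0, 1, 2, 3, 4, 4, 5, 6, 7, 8, 9]

N_eff = 10.0684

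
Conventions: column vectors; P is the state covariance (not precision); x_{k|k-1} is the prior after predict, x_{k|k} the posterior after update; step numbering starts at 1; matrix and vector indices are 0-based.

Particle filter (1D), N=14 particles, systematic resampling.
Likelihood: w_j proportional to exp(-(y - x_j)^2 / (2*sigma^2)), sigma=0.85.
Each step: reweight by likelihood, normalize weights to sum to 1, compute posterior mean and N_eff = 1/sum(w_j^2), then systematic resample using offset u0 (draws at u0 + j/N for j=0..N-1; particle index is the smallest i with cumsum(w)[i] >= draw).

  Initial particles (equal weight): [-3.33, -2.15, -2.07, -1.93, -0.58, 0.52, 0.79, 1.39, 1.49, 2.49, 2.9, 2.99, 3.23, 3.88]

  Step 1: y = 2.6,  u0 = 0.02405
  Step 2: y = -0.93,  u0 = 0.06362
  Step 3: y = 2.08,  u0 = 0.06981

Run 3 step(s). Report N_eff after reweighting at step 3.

N_eff = 11.6501

step 1: w=[0.0000, 0.0000, 0.0000, 0.0000, 0.0002, 0.0103, 0.0213, 0.0747, 0.0878, 0.2042, 0.1935, 0.1853, 0.1564, 0.0663]  mean=2.6427  Neff=6.4031  idx=[6, 7, 8, 9, 9, 9, 10, 10, 11, 11, 11, 12, 12, 13]
step 2: w=[0.7520, 0.1405, 0.1012, 0.0018, 0.0018, 0.0018, 0.0002, 0.0002, 0.0001, 0.0001, 0.0001, 0.0000, 0.0000, 0.0000]  mean=0.9563  Neff=1.6793  idx=[0, 0, 0, 0, 0, 0, 0, 0, 0, 0, 1, 1, 2, 2]
step 3: w=[0.0512, 0.0512, 0.0512, 0.0512, 0.0512, 0.0512, 0.0512, 0.0512, 0.0512, 0.0512, 0.1165, 0.1165, 0.1273, 0.1273]  mean=1.1081  Neff=11.6501  idx=[1, 2, 4, 5, 6, 8, 9, 10, 11, 11, 12, 12, 13, 13]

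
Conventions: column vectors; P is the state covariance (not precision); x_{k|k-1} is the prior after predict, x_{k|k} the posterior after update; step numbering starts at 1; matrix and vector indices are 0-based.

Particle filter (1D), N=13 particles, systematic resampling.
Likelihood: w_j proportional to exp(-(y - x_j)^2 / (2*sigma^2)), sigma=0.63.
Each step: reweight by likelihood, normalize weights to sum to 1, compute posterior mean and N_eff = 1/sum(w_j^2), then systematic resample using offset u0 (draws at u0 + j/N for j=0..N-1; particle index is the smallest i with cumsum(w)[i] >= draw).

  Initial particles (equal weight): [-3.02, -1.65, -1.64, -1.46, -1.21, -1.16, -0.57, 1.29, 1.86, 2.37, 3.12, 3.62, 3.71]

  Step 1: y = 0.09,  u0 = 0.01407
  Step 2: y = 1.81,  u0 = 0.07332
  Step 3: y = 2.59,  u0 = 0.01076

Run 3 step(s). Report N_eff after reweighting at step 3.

N_eff = 13.0000

step 1: w=[0.0000, 0.0198, 0.0207, 0.0435, 0.1068, 0.1254, 0.5187, 0.1464, 0.0173, 0.0013, 0.0000, 0.0000, 0.0000]  mean=-0.4765  Neff=3.1187  idx=[1, 4, 4, 5, 6, 6, 6, 6, 6, 6, 6, 7, 7]
step 2: w=[0.0000, 0.0000, 0.0000, 0.0000, 0.0006, 0.0006, 0.0006, 0.0006, 0.0006, 0.0006, 0.0006, 0.4980, 0.4980]  mean=1.2827  Neff=2.0158  idx=[11, 11, 11, 11, 11, 11, 12, 12, 12, 12, 12, 12, 12]
step 3: w=[0.0769, 0.0769, 0.0769, 0.0769, 0.0769, 0.0769, 0.0769, 0.0769, 0.0769, 0.0769, 0.0769, 0.0769, 0.0769]  mean=1.2900  Neff=13.0000  idx=[0, 1, 2, 3, 4, 5, 6, 7, 8, 9, 10, 11, 12]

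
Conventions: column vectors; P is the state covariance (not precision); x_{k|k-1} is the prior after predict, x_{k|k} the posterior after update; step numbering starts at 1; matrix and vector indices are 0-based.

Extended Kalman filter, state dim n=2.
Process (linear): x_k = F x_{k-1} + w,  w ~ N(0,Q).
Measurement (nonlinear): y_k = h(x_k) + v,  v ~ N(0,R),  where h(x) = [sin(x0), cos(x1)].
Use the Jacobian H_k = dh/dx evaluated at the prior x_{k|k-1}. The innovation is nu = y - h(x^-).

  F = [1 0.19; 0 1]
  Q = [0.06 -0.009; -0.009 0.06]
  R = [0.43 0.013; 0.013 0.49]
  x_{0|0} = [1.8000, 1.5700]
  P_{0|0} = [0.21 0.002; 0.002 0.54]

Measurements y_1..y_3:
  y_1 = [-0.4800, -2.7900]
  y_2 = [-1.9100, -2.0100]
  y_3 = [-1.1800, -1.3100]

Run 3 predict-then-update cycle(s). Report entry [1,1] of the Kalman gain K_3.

step 1: x^-=[2.0983, 1.5700]  P^-=[0.2903 0.0956; 0.0956 0.6000]  H_jac=[-0.5034 0.0000; 0.0000 -1.0000]  S=[0.5035 0.0611; 0.0611 1.0900]  K=[-0.2814 -0.0719; -0.0289 -0.5488]  nu=[-1.3441, -2.7908]  x^+=[2.6773, 3.1406]  P^+=[0.2423 0.0389; 0.0389 0.2693]
step 2: x^-=[3.2740, 3.1406]  P^-=[0.3268 0.0811; 0.0811 0.3293]  H_jac=[-0.9912 0.0000; 0.0000 -0.0010]  S=[0.7511 0.0131; 0.0131 0.4900]  K=[-0.4315 0.0114; -0.1070 0.0022]  nu=[-1.7780, -1.0100]  x^+=[4.0297, 3.3287]  P^+=[0.1870 0.0464; 0.0464 0.3207]
step 3: x^-=[4.6621, 3.3287]  P^-=[0.2762 0.0983; 0.0983 0.3807]  H_jac=[-0.0503 0.0000; 0.0000 0.1860]  S=[0.4307 0.0121; 0.0121 0.5032]  K=[-0.0333 0.0372; -0.0154 0.1411]  nu=[-0.1813, -0.3275]  x^+=[4.6560, 3.2853]  P^+=[0.2751 0.0955; 0.0955 0.3706]

K[1,1] = 0.1411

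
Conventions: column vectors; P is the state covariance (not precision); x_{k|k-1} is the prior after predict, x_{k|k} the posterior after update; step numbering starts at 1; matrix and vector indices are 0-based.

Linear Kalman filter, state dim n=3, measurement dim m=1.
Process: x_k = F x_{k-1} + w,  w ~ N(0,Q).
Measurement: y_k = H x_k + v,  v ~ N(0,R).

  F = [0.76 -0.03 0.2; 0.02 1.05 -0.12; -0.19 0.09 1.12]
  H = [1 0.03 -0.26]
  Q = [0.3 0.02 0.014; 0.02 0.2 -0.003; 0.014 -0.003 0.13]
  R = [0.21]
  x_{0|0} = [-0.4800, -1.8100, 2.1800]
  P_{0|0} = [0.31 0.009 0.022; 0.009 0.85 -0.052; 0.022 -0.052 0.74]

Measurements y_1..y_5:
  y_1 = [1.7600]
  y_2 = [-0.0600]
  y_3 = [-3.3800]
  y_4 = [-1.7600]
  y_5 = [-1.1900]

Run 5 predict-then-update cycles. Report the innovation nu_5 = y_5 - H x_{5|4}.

step 1: x^-=[0.1255, -2.1717, 2.3699]  P^-=[0.5163 -0.0257 0.1521; -0.0257 1.1613 -0.0847; 0.1521 -0.0847 1.0562]  S=[0.7195]  K=[0.6616; 0.0433; -0.1738]  nu=[2.3158]  x^+=[1.6577, -2.0713, 1.9673]  P^+=[0.2014 -0.0463 0.2348; -0.0463 1.1599 -0.0793; 0.2348 -0.0793 1.0344]
step 2: x^-=[1.7154, -2.3778, 1.7020]  P^-=[0.5332 -0.1126 0.4023; -0.1126 1.5107 -0.1058; 0.4023 -0.1058 1.3299]  S=[0.6202]  K=[0.6857; -0.0642; 0.0860]  nu=[-1.2616]  x^+=[0.8504, -2.2968, 1.5935]  P^+=[0.2416 -0.0853 0.3657; -0.0853 1.5081 -0.1023; 0.3657 -0.1023 1.3253]
step 3: x^-=[1.0339, -2.5859, 1.4165]  P^-=[0.6102 -0.1774 0.5646; -0.1774 1.9024 -0.1254; 0.5646 -0.1254 1.6401]  S=[0.6305]  K=[0.7265; -0.1392; 0.2131]  nu=[-3.9681]  x^+=[-1.8491, -2.0335, 0.5707]  P^+=[0.2774 -0.1137 0.4669; -0.1137 1.8901 -0.1067; 0.4669 -0.1067 1.6114]
step 4: x^-=[-1.2301, -2.2407, 0.8075]  P^-=[0.6748 -0.2281 0.7028; -0.2281 2.3271 -0.1227; 0.7028 -0.1227 1.9604]  S=[0.6422]  K=[0.7556; -0.1969; 0.2949]  nu=[-0.2527]  x^+=[-1.4211, -2.1909, 0.7330]  P^+=[0.3082 -0.1326 0.5597; -0.1326 2.3022 -0.0854; 0.5597 -0.0854 1.9045]
step 5: x^-=[-0.8677, -2.4168, 0.8937]  P^-=[0.7335 -0.2663 0.8365; -0.2663 2.7790 -0.0906; 0.8365 -0.0906 2.2979]  S=[0.6517]  K=[0.7794; -0.2446; 0.3626]  nu=[-0.0174]  x^+=[-0.8813, -2.4126, 0.8874]  P^+=[0.3375 -0.1421 0.6523; -0.1421 2.7400 -0.0328; 0.6523 -0.0328 2.2122]

innov = [-0.0174]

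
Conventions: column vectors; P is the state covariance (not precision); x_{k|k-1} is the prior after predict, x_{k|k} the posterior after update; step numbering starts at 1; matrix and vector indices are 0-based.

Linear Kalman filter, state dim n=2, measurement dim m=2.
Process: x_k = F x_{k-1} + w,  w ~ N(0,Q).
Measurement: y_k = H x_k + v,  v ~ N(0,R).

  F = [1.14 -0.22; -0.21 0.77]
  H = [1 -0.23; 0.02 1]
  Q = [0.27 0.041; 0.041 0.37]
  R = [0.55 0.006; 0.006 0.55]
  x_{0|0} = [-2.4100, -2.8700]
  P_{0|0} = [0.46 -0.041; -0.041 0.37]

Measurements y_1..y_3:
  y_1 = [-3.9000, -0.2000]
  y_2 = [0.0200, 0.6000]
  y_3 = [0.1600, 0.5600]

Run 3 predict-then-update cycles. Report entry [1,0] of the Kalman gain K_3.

K[1,0] = -0.0828

step 1: x^-=[-2.1160, -1.7038]  P^-=[0.9063 -0.1697; -0.1697 0.6229]  S=[1.5673 -0.2881; -0.2881 1.1665]  K=[0.6068 0.0199; -0.1069 0.5047]  nu=[-2.1759, 1.5461]  x^+=[-3.4056, -0.6908]  P^+=[0.3357 0.0079; 0.0079 0.2768]
step 2: x^-=[-3.7303, 0.1832]  P^-=[0.7157 -0.0790; -0.0790 0.5464]  S=[1.3309 -0.1840; -0.1840 1.0935]  K=[0.5561 0.0344; -0.0869 0.4836]  nu=[3.7925, 0.4914]  x^+=[-1.6042, 0.0912]  P^+=[0.3098 0.0161; 0.0161 0.2651]
step 3: x^-=[-1.8489, 0.4071]  P^-=[0.6774 -0.0632; -0.0632 0.5357]  S=[1.2848 -0.1666; -0.1666 1.0834]  K=[0.5434 0.0377; -0.0828 0.4805]  nu=[2.1026, 0.1898]  x^+=[-0.6992, 0.3243]  P^+=[0.3032 0.0179; 0.0179 0.2634]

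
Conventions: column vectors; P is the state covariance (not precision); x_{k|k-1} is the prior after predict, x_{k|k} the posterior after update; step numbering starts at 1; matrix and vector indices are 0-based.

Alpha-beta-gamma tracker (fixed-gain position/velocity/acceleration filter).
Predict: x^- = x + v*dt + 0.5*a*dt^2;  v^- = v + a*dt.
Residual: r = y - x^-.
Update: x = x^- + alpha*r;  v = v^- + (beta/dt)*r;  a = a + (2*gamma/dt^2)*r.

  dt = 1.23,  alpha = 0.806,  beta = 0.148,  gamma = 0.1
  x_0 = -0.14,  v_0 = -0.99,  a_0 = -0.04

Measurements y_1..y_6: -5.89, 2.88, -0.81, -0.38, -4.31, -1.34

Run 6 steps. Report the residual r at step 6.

step 1: x_pred=-1.3880  r=-4.5020  x^+=-5.0166  v^+=-1.5809  a^+=-0.6352
step 2: x_pred=-7.4416  r=10.3216  x^+=0.8776  v^+=-1.1202  a^+=0.7293
step 3: x_pred=0.0515  r=-0.8615  x^+=-0.6429  v^+=-0.3268  a^+=0.6154
step 4: x_pred=-0.5793  r=0.1993  x^+=-0.4187  v^+=0.4542  a^+=0.6418
step 5: x_pred=0.6255  r=-4.9355  x^+=-3.3525  v^+=0.6497  a^+=-0.0107
step 6: x_pred=-2.5614  r=1.2214  x^+=-1.5770  v^+=0.7836  a^+=0.1508

resid = 1.2214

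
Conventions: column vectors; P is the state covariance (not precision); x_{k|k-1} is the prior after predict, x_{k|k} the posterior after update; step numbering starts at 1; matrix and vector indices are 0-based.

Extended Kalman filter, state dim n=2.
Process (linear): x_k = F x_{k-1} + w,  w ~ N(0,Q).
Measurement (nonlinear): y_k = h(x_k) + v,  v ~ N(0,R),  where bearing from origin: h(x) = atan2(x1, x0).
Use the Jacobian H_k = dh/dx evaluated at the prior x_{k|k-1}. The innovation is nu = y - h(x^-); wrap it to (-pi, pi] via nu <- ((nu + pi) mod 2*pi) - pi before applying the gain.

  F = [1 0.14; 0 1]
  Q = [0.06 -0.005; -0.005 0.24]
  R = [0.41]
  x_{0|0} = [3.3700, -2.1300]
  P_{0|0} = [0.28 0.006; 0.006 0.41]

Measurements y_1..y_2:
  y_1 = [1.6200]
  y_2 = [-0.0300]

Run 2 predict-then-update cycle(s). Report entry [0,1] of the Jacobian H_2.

H_jac[0,1] = 0.2631

step 1: x^-=[3.0718, -2.1300]  P^-=[0.3497 0.0584; 0.0584 0.6500]  H_jac=[0.1524 0.2198]  S=[0.4535]  K=[0.1459; 0.3348]  nu=[2.2263]  x^+=[3.3966, -1.3847]  P^+=[0.3401 0.0363; 0.0363 0.5992]
step 2: x^-=[3.2027, -1.3847]  P^-=[0.4220 0.1151; 0.1151 0.8392]  H_jac=[0.1137 0.2631]  S=[0.4804]  K=[0.1629; 0.4868]  nu=[0.3781]  x^+=[3.2643, -1.2007]  P^+=[0.4092 0.0770; 0.0770 0.7254]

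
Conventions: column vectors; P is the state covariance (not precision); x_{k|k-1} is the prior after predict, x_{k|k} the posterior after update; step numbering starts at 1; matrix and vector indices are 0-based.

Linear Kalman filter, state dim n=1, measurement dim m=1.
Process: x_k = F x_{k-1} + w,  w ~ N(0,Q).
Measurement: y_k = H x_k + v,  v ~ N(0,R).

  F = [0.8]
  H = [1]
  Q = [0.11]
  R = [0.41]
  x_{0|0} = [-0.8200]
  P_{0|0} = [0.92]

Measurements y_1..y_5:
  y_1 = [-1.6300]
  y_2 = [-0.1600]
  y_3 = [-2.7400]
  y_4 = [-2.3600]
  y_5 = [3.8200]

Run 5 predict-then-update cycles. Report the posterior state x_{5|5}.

step 1: x^-=[-0.6560]  P^-=[0.6988]  S=[1.1088]  K=[0.6302]  nu=[-0.9740]  x^+=[-1.2698]  P^+=[0.2584]
step 2: x^-=[-1.0159]  P^-=[0.2754]  S=[0.6854]  K=[0.4018]  nu=[0.8559]  x^+=[-0.6720]  P^+=[0.1647]
step 3: x^-=[-0.5376]  P^-=[0.2154]  S=[0.6254]  K=[0.3444]  nu=[-2.2024]  x^+=[-1.2962]  P^+=[0.1412]
step 4: x^-=[-1.0370]  P^-=[0.2004]  S=[0.6104]  K=[0.3283]  nu=[-1.3230]  x^+=[-1.4713]  P^+=[0.1346]
step 5: x^-=[-1.1770]  P^-=[0.1961]  S=[0.6061]  K=[0.3236]  nu=[4.9970]  x^+=[0.4400]  P^+=[0.1327]

x_post = [0.4400]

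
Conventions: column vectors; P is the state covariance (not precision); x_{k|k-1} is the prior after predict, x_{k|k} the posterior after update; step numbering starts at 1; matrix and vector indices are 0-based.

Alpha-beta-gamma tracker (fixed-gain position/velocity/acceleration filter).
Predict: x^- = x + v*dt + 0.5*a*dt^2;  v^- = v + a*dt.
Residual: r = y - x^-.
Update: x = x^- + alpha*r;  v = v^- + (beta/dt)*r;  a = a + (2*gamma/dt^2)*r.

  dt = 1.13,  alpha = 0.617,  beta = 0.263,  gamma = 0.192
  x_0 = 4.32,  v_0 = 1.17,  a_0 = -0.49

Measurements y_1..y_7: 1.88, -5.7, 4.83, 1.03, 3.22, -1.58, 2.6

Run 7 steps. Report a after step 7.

a_post = 0.6447

step 1: x_pred=5.3293  r=-3.4493  x^+=3.2011  v^+=-0.1865  a^+=-1.5273
step 2: x_pred=2.0152  r=-7.7152  x^+=-2.7451  v^+=-3.7080  a^+=-3.8475
step 3: x_pred=-9.3915  r=14.2215  x^+=-0.6168  v^+=-4.7457  a^+=0.4293
step 4: x_pred=-5.7054  r=6.7354  x^+=-1.5496  v^+=-2.6929  a^+=2.4549
step 5: x_pred=-3.0253  r=6.2453  x^+=0.8280  v^+=1.5346  a^+=4.3330
step 6: x_pred=5.3286  r=-6.9086  x^+=1.0660  v^+=4.8230  a^+=2.2554
step 7: x_pred=7.9559  r=-5.3559  x^+=4.6513  v^+=6.1250  a^+=0.6447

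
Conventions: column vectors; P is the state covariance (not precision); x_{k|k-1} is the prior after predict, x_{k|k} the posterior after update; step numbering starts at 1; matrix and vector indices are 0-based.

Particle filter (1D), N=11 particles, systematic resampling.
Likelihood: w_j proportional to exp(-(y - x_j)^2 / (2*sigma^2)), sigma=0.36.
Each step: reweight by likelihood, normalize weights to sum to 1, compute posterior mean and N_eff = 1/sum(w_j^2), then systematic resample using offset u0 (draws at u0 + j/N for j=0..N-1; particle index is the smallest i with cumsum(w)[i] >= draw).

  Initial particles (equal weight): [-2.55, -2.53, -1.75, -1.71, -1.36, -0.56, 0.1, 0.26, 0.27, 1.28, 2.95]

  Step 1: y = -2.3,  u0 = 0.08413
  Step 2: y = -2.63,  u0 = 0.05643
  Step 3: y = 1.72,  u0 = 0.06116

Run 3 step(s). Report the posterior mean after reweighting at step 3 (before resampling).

post_mean = -2.5346

step 1: w=[0.3561, 0.3695, 0.1411, 0.1183, 0.0150, 0.0000, 0.0000, 0.0000, 0.0000, 0.0000, 0.0000]  mean=-2.3125  Neff=3.3616  idx=[0, 0, 0, 1, 1, 1, 1, 1, 2, 3, 4]
step 2: w=[0.1246, 0.1246, 0.1246, 0.1229, 0.1229, 0.1229, 0.1229, 0.1229, 0.0064, 0.0049, 0.0003]  mean=-2.5282  Neff=8.1836  idx=[0, 1, 1, 2, 3, 4, 4, 5, 6, 7, 7]
step 3: w=[0.0571, 0.0571, 0.0571, 0.0571, 0.1102, 0.1102, 0.1102, 0.1102, 0.1102, 0.1102, 0.1102]  mean=-2.5346  Neff=10.1950  idx=[1, 2, 4, 4, 5, 6, 7, 8, 9, 9, 10]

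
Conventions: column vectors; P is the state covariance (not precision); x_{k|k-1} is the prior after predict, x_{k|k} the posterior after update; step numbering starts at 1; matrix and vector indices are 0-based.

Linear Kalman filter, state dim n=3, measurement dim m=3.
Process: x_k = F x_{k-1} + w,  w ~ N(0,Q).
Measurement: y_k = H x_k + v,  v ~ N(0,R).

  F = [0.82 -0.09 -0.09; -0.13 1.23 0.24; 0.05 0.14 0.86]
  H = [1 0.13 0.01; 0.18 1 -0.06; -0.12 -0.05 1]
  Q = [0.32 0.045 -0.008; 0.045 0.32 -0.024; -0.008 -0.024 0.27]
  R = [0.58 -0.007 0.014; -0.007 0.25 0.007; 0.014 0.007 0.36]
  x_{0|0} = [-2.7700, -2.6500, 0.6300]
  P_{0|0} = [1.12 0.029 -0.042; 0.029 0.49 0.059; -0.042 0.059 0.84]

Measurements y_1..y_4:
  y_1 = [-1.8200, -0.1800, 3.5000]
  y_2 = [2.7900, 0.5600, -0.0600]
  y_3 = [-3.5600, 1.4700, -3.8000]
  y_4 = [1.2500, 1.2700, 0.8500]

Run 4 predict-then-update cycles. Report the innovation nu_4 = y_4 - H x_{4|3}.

step 1: x^-=[-2.0896, -2.7482, 0.0323]  P^-=[1.0867 -0.1338 -0.0648; -0.1338 1.1568 0.2963; -0.0648 0.2963 0.9147]  S=[1.6511 0.2060 -0.1324; 0.2060 1.3630 0.1731; -0.1324 0.1731 1.2775]  K=[0.6462 -0.0399 -0.0752; -0.0842 0.8207 0.0793; 0.0369 0.0735 0.7043]  nu=[0.6265, 2.9463, 3.0795]  x^+=[-2.0338, -0.1389, 2.4410]  P^+=[0.3846 -0.0828 0.0237; -0.0828 0.2233 0.0343; 0.0237 0.0343 0.2591]
step 2: x^-=[-1.8749, 0.6795, 1.9782]  P^-=[0.5918 -0.1104 -0.0107; -0.1104 0.7245 0.0970; -0.0107 0.0970 0.4761]  S=[1.1554 0.0813 -0.0479; 0.0813 0.9442 0.0389; -0.0479 0.0389 0.8380]  K=[0.5003 -0.0440 -0.0603; -0.0634 0.7435 0.0501; 0.0259 0.0449 0.5633]  nu=[4.5568, 0.3367, -2.2292]  x^+=[0.5243, 0.5290, 0.8557]  P^+=[0.2982 -0.0676 0.0174; -0.0676 0.2003 0.0243; 0.0174 0.0243 0.2068]
step 3: x^-=[0.3053, 0.7879, 0.8362]  P^-=[0.5316 -0.0819 -0.0118; -0.0819 0.6748 0.0731; -0.0118 0.0731 0.4340]  S=[1.1017 0.0931 -0.0467; 0.0931 0.9056 0.0174; -0.0467 0.0174 0.7979]  K=[0.4728 -0.0315 -0.0612; -0.0539 0.7288 0.0426; 0.0217 0.0370 0.5416]  nu=[-3.9761, 0.6773, -4.5602]  x^+=[-1.3171, 1.3017, -1.6950]  P^+=[0.2814 -0.0614 0.0151; -0.0614 0.1952 0.0221; 0.0151 0.0221 0.1985]
step 4: x^-=[-1.0446, 1.3655, -1.3413]  P^-=[0.5196 -0.0733 -0.0125; -0.0733 0.6633 0.0687; -0.0125 0.0687 0.4271]  S=[1.0917 0.0984 -0.0471; 0.0984 0.8973 0.0130; -0.0471 0.0130 0.7914]  K=[0.4669 -0.0269 -0.0617; -0.0511 0.7249 0.0410; 0.0207 0.0354 0.5378]  nu=[2.1305, 0.0121, 2.1343]  x^+=[-0.1819, 1.3530, -0.1490]  P^+=[0.2777 -0.0595 0.0145; -0.0595 0.1939 0.0217; 0.0145 0.0217 0.1970]

innov = [2.1305, 0.0121, 2.1343]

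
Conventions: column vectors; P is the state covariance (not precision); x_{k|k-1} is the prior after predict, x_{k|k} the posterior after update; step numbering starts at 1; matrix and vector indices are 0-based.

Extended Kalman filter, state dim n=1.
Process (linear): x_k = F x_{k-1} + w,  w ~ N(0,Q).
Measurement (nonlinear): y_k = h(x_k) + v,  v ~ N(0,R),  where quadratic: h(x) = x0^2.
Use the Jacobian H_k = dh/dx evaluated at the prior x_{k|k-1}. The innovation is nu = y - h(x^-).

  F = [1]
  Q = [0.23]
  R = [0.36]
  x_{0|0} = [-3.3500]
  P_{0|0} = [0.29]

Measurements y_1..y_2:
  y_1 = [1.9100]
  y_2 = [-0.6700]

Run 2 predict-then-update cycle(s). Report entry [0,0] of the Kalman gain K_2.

step 1: x^-=[-3.3500]  P^-=[0.5200]  H_jac=[-6.7000]  S=[23.7028]  K=[-0.1470]  nu=[-9.3125]  x^+=[-1.9812]  P^+=[0.0079]
step 2: x^-=[-1.9812]  P^-=[0.2379]  H_jac=[-3.9624]  S=[4.0951]  K=[-0.2302]  nu=[-4.5951]  x^+=[-0.9234]  P^+=[0.0209]

K[0,0] = -0.2302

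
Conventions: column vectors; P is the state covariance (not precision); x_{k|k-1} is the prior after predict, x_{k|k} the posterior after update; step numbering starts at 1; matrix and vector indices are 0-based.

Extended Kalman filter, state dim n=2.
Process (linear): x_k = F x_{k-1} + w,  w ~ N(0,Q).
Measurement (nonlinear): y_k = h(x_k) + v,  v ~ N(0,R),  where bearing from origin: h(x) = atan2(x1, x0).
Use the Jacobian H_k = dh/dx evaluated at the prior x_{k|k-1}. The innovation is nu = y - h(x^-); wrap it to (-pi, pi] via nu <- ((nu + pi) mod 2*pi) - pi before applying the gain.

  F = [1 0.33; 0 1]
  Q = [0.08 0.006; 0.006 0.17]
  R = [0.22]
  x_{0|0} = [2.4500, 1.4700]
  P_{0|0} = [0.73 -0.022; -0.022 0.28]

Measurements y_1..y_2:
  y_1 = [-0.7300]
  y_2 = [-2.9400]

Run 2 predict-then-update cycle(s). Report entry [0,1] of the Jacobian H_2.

step 1: x^-=[2.9351, 1.4700]  P^-=[0.8260 0.0764; 0.0764 0.4500]  H_jac=[-0.1364 0.2724]  S=[0.2631]  K=[-0.3492; 0.4263]  nu=[-1.1943]  x^+=[3.3522, 0.9609]  P^+=[0.7939 0.1156; 0.1156 0.4022]
step 2: x^-=[3.6692, 0.9609]  P^-=[0.9940 0.2543; 0.2543 0.5722]  H_jac=[-0.0668 0.2550]  S=[0.2530]  K=[-0.0061; 0.5097]  nu=[3.0871]  x^+=[3.6506, 2.5344]  P^+=[0.9940 0.2551; 0.2551 0.5065]

H_jac[0,1] = 0.2550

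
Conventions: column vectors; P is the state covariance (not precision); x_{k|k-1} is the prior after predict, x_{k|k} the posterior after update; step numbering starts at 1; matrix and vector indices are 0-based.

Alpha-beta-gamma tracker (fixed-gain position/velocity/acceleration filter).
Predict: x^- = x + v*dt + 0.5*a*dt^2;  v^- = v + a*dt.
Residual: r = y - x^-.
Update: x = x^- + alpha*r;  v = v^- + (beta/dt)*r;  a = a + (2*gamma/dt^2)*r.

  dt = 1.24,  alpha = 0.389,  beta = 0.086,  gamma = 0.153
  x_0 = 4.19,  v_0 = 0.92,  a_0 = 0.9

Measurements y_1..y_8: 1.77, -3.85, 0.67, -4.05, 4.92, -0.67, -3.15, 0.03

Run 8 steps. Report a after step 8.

a_post = 6.2102

step 1: x_pred=6.0227  r=-4.2527  x^+=4.3684  v^+=1.7411  a^+=0.0537
step 2: x_pred=6.5686  r=-10.4186  x^+=2.5157  v^+=1.0850  a^+=-2.0198
step 3: x_pred=2.3084  r=-1.6384  x^+=1.6710  v^+=-1.5331  a^+=-2.3458
step 4: x_pred=-2.0335  r=-2.0165  x^+=-2.8179  v^+=-4.5818  a^+=-2.7471
step 5: x_pred=-10.6113  r=15.5313  x^+=-4.5696  v^+=-6.9110  a^+=0.3438
step 6: x_pred=-12.8750  r=12.2050  x^+=-8.1273  v^+=-5.6383  a^+=2.7727
step 7: x_pred=-12.9870  r=9.8370  x^+=-9.1604  v^+=-1.5179  a^+=4.7304
step 8: x_pred=-7.4058  r=7.4358  x^+=-4.5133  v^+=4.8636  a^+=6.2102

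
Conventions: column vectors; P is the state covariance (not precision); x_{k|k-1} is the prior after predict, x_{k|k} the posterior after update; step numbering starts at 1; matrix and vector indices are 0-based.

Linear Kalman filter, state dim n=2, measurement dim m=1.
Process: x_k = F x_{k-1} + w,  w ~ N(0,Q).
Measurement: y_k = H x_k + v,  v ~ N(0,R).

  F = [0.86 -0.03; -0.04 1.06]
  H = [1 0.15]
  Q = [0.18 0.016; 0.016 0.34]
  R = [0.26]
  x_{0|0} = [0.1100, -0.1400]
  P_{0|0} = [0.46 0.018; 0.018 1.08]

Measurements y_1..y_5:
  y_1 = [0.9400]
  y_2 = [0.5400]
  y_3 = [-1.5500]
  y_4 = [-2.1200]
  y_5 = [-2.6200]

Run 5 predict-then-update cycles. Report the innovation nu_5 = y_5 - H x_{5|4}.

innov = [-1.4509]

step 1: x^-=[0.0988, -0.1528]  P^-=[0.5203 -0.0177; -0.0177 1.5527]  S=[0.8099]  K=[0.6391; 0.2657]  nu=[0.8641]  x^+=[0.6511, 0.0768]  P^+=[0.1895 -0.1553; -0.1553 1.4955]
step 2: x^-=[0.5576, 0.0553]  P^-=[0.3295 -0.1798; -0.1798 2.0338]  S=[0.5813]  K=[0.5204; 0.2155]  nu=[-0.0259]  x^+=[0.5441, 0.0498]  P^+=[0.1721 -0.2450; -0.2450 2.0068]
step 3: x^-=[0.4665, 0.0310]  P^-=[0.3217 -0.2774; -0.2774 2.6159]  S=[0.5573]  K=[0.5025; 0.2064]  nu=[-2.0211]  x^+=[-0.5492, -0.3861]  P^+=[0.1809 -0.3352; -0.3352 2.5922]
step 4: x^-=[-0.4608, -0.3873]  P^-=[0.3334 -0.3786; -0.3786 3.2813]  S=[0.5537]  K=[0.4997; 0.2052]  nu=[-1.6011]  x^+=[-1.2608, -0.7158]  P^+=[0.1952 -0.4354; -0.4354 3.2580]
step 5: x^-=[-1.0628, -0.7084]  P^-=[0.3498 -0.4917; -0.4917 4.0379]  S=[0.5531]  K=[0.4990; 0.2061]  nu=[-1.4509]  x^+=[-1.7869, -1.0073]  P^+=[0.2120 -0.5486; -0.5486 4.0144]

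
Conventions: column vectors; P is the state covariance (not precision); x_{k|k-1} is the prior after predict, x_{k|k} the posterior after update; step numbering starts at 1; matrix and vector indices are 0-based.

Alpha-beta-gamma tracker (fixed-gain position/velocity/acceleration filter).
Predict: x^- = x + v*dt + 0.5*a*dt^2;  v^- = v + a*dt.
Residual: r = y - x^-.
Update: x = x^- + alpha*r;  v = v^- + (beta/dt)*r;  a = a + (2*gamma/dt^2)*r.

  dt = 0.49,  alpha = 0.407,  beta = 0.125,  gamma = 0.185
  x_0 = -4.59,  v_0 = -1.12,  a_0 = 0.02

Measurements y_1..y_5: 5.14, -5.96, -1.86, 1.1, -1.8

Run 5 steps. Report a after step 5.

step 1: x_pred=-5.1364  r=10.2764  x^+=-0.9539  v^+=1.5113  a^+=15.8562
step 2: x_pred=1.6902  r=-7.6502  x^+=-1.4234  v^+=7.3293  a^+=4.0671
step 3: x_pred=2.6562  r=-4.5162  x^+=0.8181  v^+=8.1701  a^+=-2.8924
step 4: x_pred=4.4742  r=-3.3742  x^+=3.1009  v^+=5.8920  a^+=-8.0921
step 5: x_pred=5.0165  r=-6.8165  x^+=2.2422  v^+=0.1880  a^+=-18.5965

a_post = -18.5965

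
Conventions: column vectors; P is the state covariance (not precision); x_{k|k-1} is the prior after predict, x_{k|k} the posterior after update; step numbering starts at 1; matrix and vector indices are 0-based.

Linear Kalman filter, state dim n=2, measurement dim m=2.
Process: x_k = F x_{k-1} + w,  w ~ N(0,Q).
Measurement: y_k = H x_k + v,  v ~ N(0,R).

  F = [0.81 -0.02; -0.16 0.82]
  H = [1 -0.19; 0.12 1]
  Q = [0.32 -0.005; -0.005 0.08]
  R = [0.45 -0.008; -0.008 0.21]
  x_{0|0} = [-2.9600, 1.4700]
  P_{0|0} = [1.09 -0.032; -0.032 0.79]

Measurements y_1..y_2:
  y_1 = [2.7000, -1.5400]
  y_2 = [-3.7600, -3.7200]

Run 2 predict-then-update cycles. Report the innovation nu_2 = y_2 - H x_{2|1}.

step 1: x^-=[-2.4270, 1.6790]  P^-=[1.0365 -0.1806; -0.1806 0.6475]  S=[1.5785 -0.1831; -0.1831 0.8291]  K=[0.6881 0.0842; -0.1075 0.7311]  nu=[5.4460, -2.9278]  x^+=[1.0741, -1.0471]  P^+=[0.3044 -0.0243; -0.0243 0.1573]
step 2: x^-=[0.8910, -1.0305]  P^-=[0.5205 -0.0633; -0.0633 0.2000]  S=[1.0018 -0.0454; -0.0454 0.4023]  K=[0.5342 0.0582; -0.0798 0.4692]  nu=[-4.8468, -2.7965]  x^+=[-1.8612, -1.9556]  P^+=[0.2361 -0.0204; -0.0204 0.1016]

innov = [-4.8468, -2.7965]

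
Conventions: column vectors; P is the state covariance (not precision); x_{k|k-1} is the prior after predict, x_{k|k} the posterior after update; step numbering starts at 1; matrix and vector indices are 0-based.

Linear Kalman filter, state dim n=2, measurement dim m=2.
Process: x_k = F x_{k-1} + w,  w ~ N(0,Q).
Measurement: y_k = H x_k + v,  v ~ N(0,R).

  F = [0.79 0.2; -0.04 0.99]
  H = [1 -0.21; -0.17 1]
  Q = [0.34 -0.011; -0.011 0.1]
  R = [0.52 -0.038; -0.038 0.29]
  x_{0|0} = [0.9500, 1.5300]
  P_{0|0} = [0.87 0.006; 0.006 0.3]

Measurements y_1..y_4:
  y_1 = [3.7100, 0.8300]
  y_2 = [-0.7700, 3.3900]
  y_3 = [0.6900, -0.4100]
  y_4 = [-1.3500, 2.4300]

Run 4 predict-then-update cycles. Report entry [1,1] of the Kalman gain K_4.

K[1,1] = 0.4398

step 1: x^-=[1.0565, 1.4767]  P^-=[0.8969 0.0256; 0.0256 0.3949]  S=[1.4235 -0.2469; -0.2469 0.7022]  K=[0.6335 0.0421; 0.0598 0.5773]  nu=[2.9636, -0.4671]  x^+=[2.9144, 1.3844]  P^+=[0.3374 0.0455; 0.0455 0.1729]
step 2: x^-=[2.5793, 1.2539]  P^-=[0.5719 0.0478; 0.0478 0.2664]  S=[1.0835 -0.1417; -0.1417 0.5567]  K=[0.5243 0.0446; 0.0550 0.4779]  nu=[-3.0859, 2.5745]  x^+=[1.0761, 2.3148]  P^+=[0.2795 0.0405; 0.0405 0.1434]
step 3: x^-=[1.3131, 2.2486]  P^-=[0.5330 0.0399; 0.0399 0.2378]  S=[1.0467 -0.1372; -0.1372 0.5296]  K=[0.5058 0.0353; 0.0493 0.4489]  nu=[-0.1509, -2.4354]  x^+=[1.1507, 1.1479]  P^+=[0.2694 0.0368; 0.0368 0.1346]
step 4: x^-=[1.1386, 1.0904]  P^-=[0.5252 0.0356; 0.0356 0.2294]  S=[1.0403 -0.1385; -0.1385 0.5225]  K=[0.5017 0.0304; 0.0465 0.4398]  nu=[-2.2596, 1.5332]  x^+=[0.0516, 1.6596]  P^+=[0.2671 0.0351; 0.0351 0.1318]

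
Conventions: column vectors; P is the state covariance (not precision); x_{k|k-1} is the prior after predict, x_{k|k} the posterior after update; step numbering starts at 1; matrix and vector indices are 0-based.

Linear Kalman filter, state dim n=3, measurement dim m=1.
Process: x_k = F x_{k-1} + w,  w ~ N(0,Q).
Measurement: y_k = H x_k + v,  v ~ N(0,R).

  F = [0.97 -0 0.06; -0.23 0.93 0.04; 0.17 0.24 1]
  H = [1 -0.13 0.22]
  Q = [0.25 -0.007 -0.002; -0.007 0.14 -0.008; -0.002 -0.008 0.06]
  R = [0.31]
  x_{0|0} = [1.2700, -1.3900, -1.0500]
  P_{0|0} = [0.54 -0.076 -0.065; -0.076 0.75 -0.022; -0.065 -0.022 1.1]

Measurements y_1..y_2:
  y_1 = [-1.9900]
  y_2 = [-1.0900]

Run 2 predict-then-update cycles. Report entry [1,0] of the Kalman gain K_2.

K[1,0] = -0.0919

step 1: x^-=[1.1689, -1.6268, -1.1677]  P^-=[0.7545 -0.1962 0.0713; -0.1962 0.8511 0.1683; 0.0713 0.1683 1.1799]  S=[1.2088]  K=[0.6583; -0.2233; 0.2557]  nu=[-3.1135]  x^+=[-0.8806, -0.9317, -1.9637]  P^+=[0.2307 -0.0186 -0.1321; -0.0186 0.7908 0.2373; -0.1321 0.2373 1.1009]
step 2: x^-=[-0.9720, -0.7425, -2.3370]  P^-=[0.4557 -0.0627 -0.0283; -0.0627 0.8660 0.4541; -0.0283 0.4541 1.2806]  S=[0.8201]  K=[0.5579; -0.0919; 0.2370]  nu=[0.2996]  x^+=[-0.8048, -0.7700, -2.2660]  P^+=[0.2004 -0.0206 -0.1368; -0.0206 0.8591 0.4719; -0.1368 0.4719 1.2345]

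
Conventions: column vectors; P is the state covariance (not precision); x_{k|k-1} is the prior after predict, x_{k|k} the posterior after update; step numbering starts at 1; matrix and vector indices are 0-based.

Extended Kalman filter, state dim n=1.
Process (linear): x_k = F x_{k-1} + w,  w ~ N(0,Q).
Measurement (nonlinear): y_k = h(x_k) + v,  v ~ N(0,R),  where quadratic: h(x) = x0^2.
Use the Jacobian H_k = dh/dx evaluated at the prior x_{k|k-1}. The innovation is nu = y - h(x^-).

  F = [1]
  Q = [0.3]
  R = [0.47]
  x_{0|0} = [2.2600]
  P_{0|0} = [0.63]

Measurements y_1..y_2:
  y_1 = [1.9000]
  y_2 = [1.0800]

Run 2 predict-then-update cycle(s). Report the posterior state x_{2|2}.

x_post = [1.1850]

step 1: x^-=[2.2600]  P^-=[0.9300]  H_jac=[4.5200]  S=[19.4703]  K=[0.2159]  nu=[-3.2076]  x^+=[1.5675]  P^+=[0.0224]
step 2: x^-=[1.5675]  P^-=[0.3224]  H_jac=[3.1350]  S=[3.6390]  K=[0.2778]  nu=[-1.3770]  x^+=[1.1850]  P^+=[0.0416]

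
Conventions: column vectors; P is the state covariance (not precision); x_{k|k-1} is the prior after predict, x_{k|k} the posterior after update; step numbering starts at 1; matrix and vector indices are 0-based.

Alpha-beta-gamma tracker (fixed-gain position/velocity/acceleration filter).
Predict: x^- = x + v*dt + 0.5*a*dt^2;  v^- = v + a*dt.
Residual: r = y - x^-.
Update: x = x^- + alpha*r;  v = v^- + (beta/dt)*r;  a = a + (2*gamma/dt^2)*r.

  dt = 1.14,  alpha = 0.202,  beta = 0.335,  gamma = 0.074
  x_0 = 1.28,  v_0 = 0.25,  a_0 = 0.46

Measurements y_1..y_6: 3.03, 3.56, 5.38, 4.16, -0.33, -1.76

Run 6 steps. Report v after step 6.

v_post = -4.7675

step 1: x_pred=1.8639  r=1.1661  x^+=2.0995  v^+=1.1171  a^+=0.5928
step 2: x_pred=3.7581  r=-0.1981  x^+=3.7181  v^+=1.7346  a^+=0.5702
step 3: x_pred=6.0661  r=-0.6861  x^+=5.9275  v^+=2.1831  a^+=0.4921
step 4: x_pred=8.7360  r=-4.5760  x^+=7.8116  v^+=1.3994  a^+=-0.0290
step 5: x_pred=9.3881  r=-9.7181  x^+=7.4250  v^+=-1.4895  a^+=-1.1357
step 6: x_pred=4.9890  r=-6.7490  x^+=3.6257  v^+=-4.7675  a^+=-1.9043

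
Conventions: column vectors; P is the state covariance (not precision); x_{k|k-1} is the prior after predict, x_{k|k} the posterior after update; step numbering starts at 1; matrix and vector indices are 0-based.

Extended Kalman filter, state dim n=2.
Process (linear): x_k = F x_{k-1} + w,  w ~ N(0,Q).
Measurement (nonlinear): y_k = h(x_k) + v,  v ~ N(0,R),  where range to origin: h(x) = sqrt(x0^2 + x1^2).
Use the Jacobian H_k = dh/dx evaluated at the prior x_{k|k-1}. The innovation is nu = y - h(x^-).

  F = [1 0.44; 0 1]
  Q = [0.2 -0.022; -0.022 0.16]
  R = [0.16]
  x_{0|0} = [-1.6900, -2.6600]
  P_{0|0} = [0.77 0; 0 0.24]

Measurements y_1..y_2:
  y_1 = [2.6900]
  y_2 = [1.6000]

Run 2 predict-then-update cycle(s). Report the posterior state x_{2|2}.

step 1: x^-=[-2.8604, -2.6600]  P^-=[1.0165 0.0836; 0.0836 0.4000]  H_jac=[-0.7323 -0.6810]  S=[0.9740]  K=[-0.8227; -0.3425]  nu=[-1.2161]  x^+=[-1.8599, -2.2434]  P^+=[0.3572 -0.1909; -0.1909 0.2857]
step 2: x^-=[-2.8470, -2.2434]  P^-=[0.4446 -0.0871; -0.0871 0.4457]  H_jac=[-0.7854 -0.6189]  S=[0.5203]  K=[-0.5675; -0.3987]  nu=[-2.0247]  x^+=[-1.6980, -1.4363]  P^+=[0.2770 -0.2049; -0.2049 0.3630]

x_post = [-1.6980, -1.4363]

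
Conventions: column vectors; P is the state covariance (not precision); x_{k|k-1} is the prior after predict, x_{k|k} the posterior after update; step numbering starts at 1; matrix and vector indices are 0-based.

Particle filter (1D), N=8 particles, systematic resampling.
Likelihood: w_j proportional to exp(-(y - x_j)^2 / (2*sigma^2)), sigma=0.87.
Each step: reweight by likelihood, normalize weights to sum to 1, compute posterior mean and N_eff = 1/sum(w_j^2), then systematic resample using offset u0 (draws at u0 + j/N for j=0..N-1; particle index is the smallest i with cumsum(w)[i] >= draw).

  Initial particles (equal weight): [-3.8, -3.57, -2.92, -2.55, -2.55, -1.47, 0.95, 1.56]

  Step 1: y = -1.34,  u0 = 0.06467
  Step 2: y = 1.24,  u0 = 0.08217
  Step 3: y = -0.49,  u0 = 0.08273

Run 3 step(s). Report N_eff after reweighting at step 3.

step 1: w=[0.0090, 0.0184, 0.0946, 0.1870, 0.1870, 0.4866, 0.0154, 0.0019]  mean=-2.0279  Neff=3.1613  idx=[2, 3, 4, 4, 5, 5, 5, 5]
step 2: w=[0.0003, 0.0024, 0.0024, 0.0024, 0.2481, 0.2481, 0.2481, 0.2481]  mean=-1.4783  Neff=4.0608  idx=[4, 4, 5, 5, 6, 6, 7, 7]
step 3: w=[0.1250, 0.1250, 0.1250, 0.1250, 0.1250, 0.1250, 0.1250, 0.1250]  mean=-1.4700  Neff=8.0000  idx=[0, 1, 2, 3, 4, 5, 6, 7]

N_eff = 8.0000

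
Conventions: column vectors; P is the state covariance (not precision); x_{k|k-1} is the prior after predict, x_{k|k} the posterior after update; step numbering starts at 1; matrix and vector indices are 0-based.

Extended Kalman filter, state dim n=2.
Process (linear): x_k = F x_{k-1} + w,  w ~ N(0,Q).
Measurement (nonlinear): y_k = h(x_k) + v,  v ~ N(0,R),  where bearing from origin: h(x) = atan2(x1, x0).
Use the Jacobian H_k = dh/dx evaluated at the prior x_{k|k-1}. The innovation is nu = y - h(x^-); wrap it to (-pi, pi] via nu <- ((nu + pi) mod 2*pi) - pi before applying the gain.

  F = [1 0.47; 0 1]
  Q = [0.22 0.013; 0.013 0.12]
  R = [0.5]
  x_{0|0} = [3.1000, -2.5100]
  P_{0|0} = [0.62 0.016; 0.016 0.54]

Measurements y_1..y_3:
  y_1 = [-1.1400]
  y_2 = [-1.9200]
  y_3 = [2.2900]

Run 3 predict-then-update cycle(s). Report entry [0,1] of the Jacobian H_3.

step 1: x^-=[1.9203, -2.5100]  P^-=[0.9743 0.2828; 0.2828 0.6600]  H_jac=[0.2513 0.1923]  S=[0.6133]  K=[0.4879; 0.3228]  nu=[-0.2223]  x^+=[1.8118, -2.5818]  P^+=[0.8283 0.1862; 0.1862 0.5961]
step 2: x^-=[0.5984, -2.5818]  P^-=[1.3550 0.4794; 0.4794 0.7161]  H_jac=[0.3676 0.0852]  S=[0.7183]  K=[0.7503; 0.3302]  nu=[-0.5770]  x^+=[0.1655, -2.7723]  P^+=[0.9507 0.3014; 0.3014 0.6378]
step 3: x^-=[-1.1374, -2.7723]  P^-=[1.5949 0.6141; 0.6141 0.7578]  H_jac=[0.3087 -0.1267]  S=[0.6161]  K=[0.6729; 0.1519]  nu=[-2.0330]  x^+=[-2.5055, -3.0812]  P^+=[1.3159 0.5511; 0.5511 0.7435]

H_jac[0,1] = -0.1267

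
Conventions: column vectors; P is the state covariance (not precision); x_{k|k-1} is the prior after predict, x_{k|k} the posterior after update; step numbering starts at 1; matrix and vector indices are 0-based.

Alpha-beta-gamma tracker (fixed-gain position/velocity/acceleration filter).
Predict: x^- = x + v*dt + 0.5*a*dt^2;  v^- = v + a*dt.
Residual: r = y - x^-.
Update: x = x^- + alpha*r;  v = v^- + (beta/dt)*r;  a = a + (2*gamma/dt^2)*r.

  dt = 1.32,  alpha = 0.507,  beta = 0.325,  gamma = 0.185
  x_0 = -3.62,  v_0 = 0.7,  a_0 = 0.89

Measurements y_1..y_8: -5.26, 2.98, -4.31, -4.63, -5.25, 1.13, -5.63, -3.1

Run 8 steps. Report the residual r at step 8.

step 1: x_pred=-1.9206  r=-3.3394  x^+=-3.6137  v^+=1.0526  a^+=0.1809
step 2: x_pred=-2.0667  r=5.0467  x^+=0.4920  v^+=2.5339  a^+=1.2525
step 3: x_pred=4.9280  r=-9.2380  x^+=0.2443  v^+=1.9128  a^+=-0.7091
step 4: x_pred=2.1514  r=-6.7814  x^+=-1.2868  v^+=-0.6930  a^+=-2.1492
step 5: x_pred=-4.0738  r=-1.1762  x^+=-4.6702  v^+=-3.8195  a^+=-2.3989
step 6: x_pred=-11.8018  r=12.9318  x^+=-5.2454  v^+=-3.8021  a^+=0.3471
step 7: x_pred=-9.9617  r=4.3317  x^+=-7.7655  v^+=-2.2773  a^+=1.2670
step 8: x_pred=-9.6678  r=6.5678  x^+=-6.3379  v^+=1.0121  a^+=2.6617

resid = 6.5678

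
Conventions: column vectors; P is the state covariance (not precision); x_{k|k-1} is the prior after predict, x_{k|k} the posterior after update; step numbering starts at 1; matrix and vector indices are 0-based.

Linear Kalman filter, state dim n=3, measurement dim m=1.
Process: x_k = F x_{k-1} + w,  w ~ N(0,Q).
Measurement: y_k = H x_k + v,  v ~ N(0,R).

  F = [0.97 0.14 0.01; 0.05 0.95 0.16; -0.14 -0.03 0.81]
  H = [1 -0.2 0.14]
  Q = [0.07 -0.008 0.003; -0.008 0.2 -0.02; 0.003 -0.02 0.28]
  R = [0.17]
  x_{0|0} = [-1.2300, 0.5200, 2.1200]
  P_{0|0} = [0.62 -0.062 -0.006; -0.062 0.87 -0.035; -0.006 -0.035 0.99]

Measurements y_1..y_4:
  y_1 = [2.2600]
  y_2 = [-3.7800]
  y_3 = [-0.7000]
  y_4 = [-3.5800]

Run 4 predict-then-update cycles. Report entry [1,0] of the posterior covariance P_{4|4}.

step 1: x^-=[-1.0991, 0.7717, 1.8738]  P^-=[0.6535 0.0797 -0.0825; 0.0797 0.9954 0.0606; -0.0825 0.0606 0.9450]  S=[0.8234]  K=[0.7602; -0.1346; 0.0458]  nu=[3.2511]  x^+=[1.3724, 0.3340, 2.0226]  P^+=[0.1776 0.1640 -0.1111; 0.1640 0.9805 0.0657; -0.1111 0.0657 0.9433]
step 2: x^-=[1.3982, 0.7096, 1.4362]  P^-=[0.2990 0.2696 -0.1053; 0.2696 1.1433 0.0992; -0.1053 0.0992 0.9266]  S=[0.3900]  K=[0.5906; 0.1406; 0.0117]  nu=[-5.2374]  x^+=[-1.6949, -0.0271, 1.3748]  P^+=[0.1630 0.2372 -0.1080; 0.2372 1.1356 0.0986; -0.1080 0.0986 0.9266]
step 3: x^-=[-1.6341, 0.1095, 1.3517]  P^-=[0.3083 0.3590 -0.1015; 0.3590 1.2998 0.1081; -0.1015 0.1081 0.9139]  S=[0.3701]  K=[0.6006; 0.3085; 0.0130]  nu=[0.7667]  x^+=[-1.1736, 0.3461, 1.3617]  P^+=[0.1748 0.2904 -0.1044; 0.2904 1.2645 0.1066; -0.1044 0.1066 0.9138]
step 4: x^-=[-1.0763, 0.4880, 1.2569]  P^-=[0.3365 0.4269 -0.1026; 0.4269 1.4234 0.1018; -0.1026 0.1018 0.9050]  S=[0.3760]  K=[0.6297; 0.4162; 0.0100]  nu=[-2.5821]  x^+=[-2.7022, -0.5868, 1.2312]  P^+=[0.1874 0.3284 -0.1050; 0.3284 1.3583 0.1002; -0.1050 0.1002 0.9050]

P_post[1,0] = 0.3284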